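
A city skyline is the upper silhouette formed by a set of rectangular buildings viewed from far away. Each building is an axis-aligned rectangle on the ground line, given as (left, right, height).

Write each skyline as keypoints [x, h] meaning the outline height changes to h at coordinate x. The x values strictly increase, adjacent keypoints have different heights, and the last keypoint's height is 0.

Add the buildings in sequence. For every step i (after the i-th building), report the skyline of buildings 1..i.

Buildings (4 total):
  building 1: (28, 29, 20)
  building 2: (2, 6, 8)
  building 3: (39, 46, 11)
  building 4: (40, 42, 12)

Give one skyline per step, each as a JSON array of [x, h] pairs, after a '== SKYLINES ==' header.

== SKYLINES ==
[[28,20],[29,0]]
[[2,8],[6,0],[28,20],[29,0]]
[[2,8],[6,0],[28,20],[29,0],[39,11],[46,0]]
[[2,8],[6,0],[28,20],[29,0],[39,11],[40,12],[42,11],[46,0]]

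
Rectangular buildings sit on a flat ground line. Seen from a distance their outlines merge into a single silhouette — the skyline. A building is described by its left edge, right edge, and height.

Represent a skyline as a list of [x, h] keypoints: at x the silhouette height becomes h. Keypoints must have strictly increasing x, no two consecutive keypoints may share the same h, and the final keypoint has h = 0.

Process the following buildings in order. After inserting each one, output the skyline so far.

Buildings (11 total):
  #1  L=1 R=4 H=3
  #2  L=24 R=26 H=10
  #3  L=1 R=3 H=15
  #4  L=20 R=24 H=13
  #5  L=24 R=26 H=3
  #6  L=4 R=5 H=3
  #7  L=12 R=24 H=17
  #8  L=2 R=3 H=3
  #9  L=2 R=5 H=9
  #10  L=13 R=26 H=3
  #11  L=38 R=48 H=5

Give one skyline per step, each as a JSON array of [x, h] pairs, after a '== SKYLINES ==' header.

== SKYLINES ==
[[1,3],[4,0]]
[[1,3],[4,0],[24,10],[26,0]]
[[1,15],[3,3],[4,0],[24,10],[26,0]]
[[1,15],[3,3],[4,0],[20,13],[24,10],[26,0]]
[[1,15],[3,3],[4,0],[20,13],[24,10],[26,0]]
[[1,15],[3,3],[5,0],[20,13],[24,10],[26,0]]
[[1,15],[3,3],[5,0],[12,17],[24,10],[26,0]]
[[1,15],[3,3],[5,0],[12,17],[24,10],[26,0]]
[[1,15],[3,9],[5,0],[12,17],[24,10],[26,0]]
[[1,15],[3,9],[5,0],[12,17],[24,10],[26,0]]
[[1,15],[3,9],[5,0],[12,17],[24,10],[26,0],[38,5],[48,0]]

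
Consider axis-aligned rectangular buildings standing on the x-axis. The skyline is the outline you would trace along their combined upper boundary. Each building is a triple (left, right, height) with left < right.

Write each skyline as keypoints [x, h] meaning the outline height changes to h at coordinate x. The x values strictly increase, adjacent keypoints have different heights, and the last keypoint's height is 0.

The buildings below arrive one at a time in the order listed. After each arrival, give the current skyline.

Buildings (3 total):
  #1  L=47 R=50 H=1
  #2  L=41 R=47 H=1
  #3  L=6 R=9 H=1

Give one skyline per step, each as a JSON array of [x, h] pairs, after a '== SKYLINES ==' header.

== SKYLINES ==
[[47,1],[50,0]]
[[41,1],[50,0]]
[[6,1],[9,0],[41,1],[50,0]]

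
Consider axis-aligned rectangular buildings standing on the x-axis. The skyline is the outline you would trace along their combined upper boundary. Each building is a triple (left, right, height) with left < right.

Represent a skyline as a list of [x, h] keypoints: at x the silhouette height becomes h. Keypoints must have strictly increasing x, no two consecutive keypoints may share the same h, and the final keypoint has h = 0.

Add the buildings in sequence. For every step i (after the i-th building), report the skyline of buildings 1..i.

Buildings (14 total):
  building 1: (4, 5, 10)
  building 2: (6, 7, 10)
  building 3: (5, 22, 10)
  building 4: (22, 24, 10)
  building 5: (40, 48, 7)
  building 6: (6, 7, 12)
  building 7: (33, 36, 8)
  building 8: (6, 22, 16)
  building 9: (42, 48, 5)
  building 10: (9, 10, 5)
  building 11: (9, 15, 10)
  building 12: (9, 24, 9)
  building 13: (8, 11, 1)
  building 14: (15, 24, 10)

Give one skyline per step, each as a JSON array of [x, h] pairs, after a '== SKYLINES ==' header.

== SKYLINES ==
[[4,10],[5,0]]
[[4,10],[5,0],[6,10],[7,0]]
[[4,10],[22,0]]
[[4,10],[24,0]]
[[4,10],[24,0],[40,7],[48,0]]
[[4,10],[6,12],[7,10],[24,0],[40,7],[48,0]]
[[4,10],[6,12],[7,10],[24,0],[33,8],[36,0],[40,7],[48,0]]
[[4,10],[6,16],[22,10],[24,0],[33,8],[36,0],[40,7],[48,0]]
[[4,10],[6,16],[22,10],[24,0],[33,8],[36,0],[40,7],[48,0]]
[[4,10],[6,16],[22,10],[24,0],[33,8],[36,0],[40,7],[48,0]]
[[4,10],[6,16],[22,10],[24,0],[33,8],[36,0],[40,7],[48,0]]
[[4,10],[6,16],[22,10],[24,0],[33,8],[36,0],[40,7],[48,0]]
[[4,10],[6,16],[22,10],[24,0],[33,8],[36,0],[40,7],[48,0]]
[[4,10],[6,16],[22,10],[24,0],[33,8],[36,0],[40,7],[48,0]]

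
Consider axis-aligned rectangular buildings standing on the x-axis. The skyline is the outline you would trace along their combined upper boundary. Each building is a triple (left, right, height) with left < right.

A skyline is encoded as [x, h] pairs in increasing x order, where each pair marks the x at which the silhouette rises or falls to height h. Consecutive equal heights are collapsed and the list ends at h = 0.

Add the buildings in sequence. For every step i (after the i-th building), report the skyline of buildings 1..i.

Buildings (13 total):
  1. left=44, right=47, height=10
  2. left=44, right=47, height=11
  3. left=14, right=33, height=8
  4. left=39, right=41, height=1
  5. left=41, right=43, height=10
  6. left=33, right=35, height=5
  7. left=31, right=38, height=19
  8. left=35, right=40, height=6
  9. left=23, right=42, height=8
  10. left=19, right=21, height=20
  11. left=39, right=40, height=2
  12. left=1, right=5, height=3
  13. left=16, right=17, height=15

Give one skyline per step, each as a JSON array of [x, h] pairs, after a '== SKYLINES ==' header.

== SKYLINES ==
[[44,10],[47,0]]
[[44,11],[47,0]]
[[14,8],[33,0],[44,11],[47,0]]
[[14,8],[33,0],[39,1],[41,0],[44,11],[47,0]]
[[14,8],[33,0],[39,1],[41,10],[43,0],[44,11],[47,0]]
[[14,8],[33,5],[35,0],[39,1],[41,10],[43,0],[44,11],[47,0]]
[[14,8],[31,19],[38,0],[39,1],[41,10],[43,0],[44,11],[47,0]]
[[14,8],[31,19],[38,6],[40,1],[41,10],[43,0],[44,11],[47,0]]
[[14,8],[31,19],[38,8],[41,10],[43,0],[44,11],[47,0]]
[[14,8],[19,20],[21,8],[31,19],[38,8],[41,10],[43,0],[44,11],[47,0]]
[[14,8],[19,20],[21,8],[31,19],[38,8],[41,10],[43,0],[44,11],[47,0]]
[[1,3],[5,0],[14,8],[19,20],[21,8],[31,19],[38,8],[41,10],[43,0],[44,11],[47,0]]
[[1,3],[5,0],[14,8],[16,15],[17,8],[19,20],[21,8],[31,19],[38,8],[41,10],[43,0],[44,11],[47,0]]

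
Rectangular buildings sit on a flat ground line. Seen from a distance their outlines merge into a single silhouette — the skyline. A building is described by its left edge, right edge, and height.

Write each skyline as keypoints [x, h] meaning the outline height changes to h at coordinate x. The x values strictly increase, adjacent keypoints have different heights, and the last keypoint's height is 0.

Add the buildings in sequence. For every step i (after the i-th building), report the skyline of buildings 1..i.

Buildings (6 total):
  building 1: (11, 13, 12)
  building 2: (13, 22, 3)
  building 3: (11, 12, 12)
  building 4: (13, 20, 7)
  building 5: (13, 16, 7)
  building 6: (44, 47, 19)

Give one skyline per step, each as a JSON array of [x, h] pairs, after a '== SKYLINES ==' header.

== SKYLINES ==
[[11,12],[13,0]]
[[11,12],[13,3],[22,0]]
[[11,12],[13,3],[22,0]]
[[11,12],[13,7],[20,3],[22,0]]
[[11,12],[13,7],[20,3],[22,0]]
[[11,12],[13,7],[20,3],[22,0],[44,19],[47,0]]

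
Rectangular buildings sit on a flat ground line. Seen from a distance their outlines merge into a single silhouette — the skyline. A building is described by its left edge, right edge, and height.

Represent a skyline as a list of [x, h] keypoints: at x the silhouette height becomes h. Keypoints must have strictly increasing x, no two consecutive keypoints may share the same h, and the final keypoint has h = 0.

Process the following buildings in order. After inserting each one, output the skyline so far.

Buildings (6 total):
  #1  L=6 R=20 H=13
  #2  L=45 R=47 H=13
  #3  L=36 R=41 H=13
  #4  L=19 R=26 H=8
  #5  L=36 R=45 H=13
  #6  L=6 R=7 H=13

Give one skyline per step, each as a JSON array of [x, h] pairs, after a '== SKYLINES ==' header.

== SKYLINES ==
[[6,13],[20,0]]
[[6,13],[20,0],[45,13],[47,0]]
[[6,13],[20,0],[36,13],[41,0],[45,13],[47,0]]
[[6,13],[20,8],[26,0],[36,13],[41,0],[45,13],[47,0]]
[[6,13],[20,8],[26,0],[36,13],[47,0]]
[[6,13],[20,8],[26,0],[36,13],[47,0]]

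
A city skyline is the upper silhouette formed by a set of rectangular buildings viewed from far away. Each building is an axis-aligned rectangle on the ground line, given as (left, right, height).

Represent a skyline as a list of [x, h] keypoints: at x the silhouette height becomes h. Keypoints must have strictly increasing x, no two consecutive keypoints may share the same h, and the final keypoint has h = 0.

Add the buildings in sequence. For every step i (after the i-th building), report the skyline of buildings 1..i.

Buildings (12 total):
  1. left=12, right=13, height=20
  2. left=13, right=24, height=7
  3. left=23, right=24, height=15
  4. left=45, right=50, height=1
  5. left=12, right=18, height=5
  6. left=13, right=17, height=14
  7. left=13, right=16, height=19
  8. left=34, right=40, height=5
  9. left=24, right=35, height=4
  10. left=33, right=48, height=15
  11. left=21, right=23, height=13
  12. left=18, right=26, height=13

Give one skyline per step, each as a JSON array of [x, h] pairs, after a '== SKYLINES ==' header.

== SKYLINES ==
[[12,20],[13,0]]
[[12,20],[13,7],[24,0]]
[[12,20],[13,7],[23,15],[24,0]]
[[12,20],[13,7],[23,15],[24,0],[45,1],[50,0]]
[[12,20],[13,7],[23,15],[24,0],[45,1],[50,0]]
[[12,20],[13,14],[17,7],[23,15],[24,0],[45,1],[50,0]]
[[12,20],[13,19],[16,14],[17,7],[23,15],[24,0],[45,1],[50,0]]
[[12,20],[13,19],[16,14],[17,7],[23,15],[24,0],[34,5],[40,0],[45,1],[50,0]]
[[12,20],[13,19],[16,14],[17,7],[23,15],[24,4],[34,5],[40,0],[45,1],[50,0]]
[[12,20],[13,19],[16,14],[17,7],[23,15],[24,4],[33,15],[48,1],[50,0]]
[[12,20],[13,19],[16,14],[17,7],[21,13],[23,15],[24,4],[33,15],[48,1],[50,0]]
[[12,20],[13,19],[16,14],[17,7],[18,13],[23,15],[24,13],[26,4],[33,15],[48,1],[50,0]]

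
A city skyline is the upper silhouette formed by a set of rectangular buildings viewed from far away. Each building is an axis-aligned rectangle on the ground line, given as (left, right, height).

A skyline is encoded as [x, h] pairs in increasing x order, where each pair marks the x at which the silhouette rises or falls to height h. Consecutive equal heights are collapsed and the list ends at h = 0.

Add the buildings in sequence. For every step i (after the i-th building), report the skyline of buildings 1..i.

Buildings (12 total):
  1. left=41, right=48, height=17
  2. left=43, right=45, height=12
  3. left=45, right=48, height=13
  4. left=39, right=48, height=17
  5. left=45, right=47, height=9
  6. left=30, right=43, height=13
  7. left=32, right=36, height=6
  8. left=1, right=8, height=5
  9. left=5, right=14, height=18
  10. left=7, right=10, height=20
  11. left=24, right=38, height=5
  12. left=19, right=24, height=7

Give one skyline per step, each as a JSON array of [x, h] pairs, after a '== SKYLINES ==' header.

== SKYLINES ==
[[41,17],[48,0]]
[[41,17],[48,0]]
[[41,17],[48,0]]
[[39,17],[48,0]]
[[39,17],[48,0]]
[[30,13],[39,17],[48,0]]
[[30,13],[39,17],[48,0]]
[[1,5],[8,0],[30,13],[39,17],[48,0]]
[[1,5],[5,18],[14,0],[30,13],[39,17],[48,0]]
[[1,5],[5,18],[7,20],[10,18],[14,0],[30,13],[39,17],[48,0]]
[[1,5],[5,18],[7,20],[10,18],[14,0],[24,5],[30,13],[39,17],[48,0]]
[[1,5],[5,18],[7,20],[10,18],[14,0],[19,7],[24,5],[30,13],[39,17],[48,0]]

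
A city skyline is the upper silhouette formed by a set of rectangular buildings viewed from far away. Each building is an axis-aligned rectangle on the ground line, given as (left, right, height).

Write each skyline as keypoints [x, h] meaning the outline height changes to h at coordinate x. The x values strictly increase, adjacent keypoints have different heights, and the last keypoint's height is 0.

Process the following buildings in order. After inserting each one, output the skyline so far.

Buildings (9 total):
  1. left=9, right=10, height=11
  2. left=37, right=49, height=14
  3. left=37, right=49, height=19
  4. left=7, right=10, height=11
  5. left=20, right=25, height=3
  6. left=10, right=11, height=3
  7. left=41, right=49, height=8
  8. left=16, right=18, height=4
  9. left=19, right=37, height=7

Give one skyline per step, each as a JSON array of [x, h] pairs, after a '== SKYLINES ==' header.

== SKYLINES ==
[[9,11],[10,0]]
[[9,11],[10,0],[37,14],[49,0]]
[[9,11],[10,0],[37,19],[49,0]]
[[7,11],[10,0],[37,19],[49,0]]
[[7,11],[10,0],[20,3],[25,0],[37,19],[49,0]]
[[7,11],[10,3],[11,0],[20,3],[25,0],[37,19],[49,0]]
[[7,11],[10,3],[11,0],[20,3],[25,0],[37,19],[49,0]]
[[7,11],[10,3],[11,0],[16,4],[18,0],[20,3],[25,0],[37,19],[49,0]]
[[7,11],[10,3],[11,0],[16,4],[18,0],[19,7],[37,19],[49,0]]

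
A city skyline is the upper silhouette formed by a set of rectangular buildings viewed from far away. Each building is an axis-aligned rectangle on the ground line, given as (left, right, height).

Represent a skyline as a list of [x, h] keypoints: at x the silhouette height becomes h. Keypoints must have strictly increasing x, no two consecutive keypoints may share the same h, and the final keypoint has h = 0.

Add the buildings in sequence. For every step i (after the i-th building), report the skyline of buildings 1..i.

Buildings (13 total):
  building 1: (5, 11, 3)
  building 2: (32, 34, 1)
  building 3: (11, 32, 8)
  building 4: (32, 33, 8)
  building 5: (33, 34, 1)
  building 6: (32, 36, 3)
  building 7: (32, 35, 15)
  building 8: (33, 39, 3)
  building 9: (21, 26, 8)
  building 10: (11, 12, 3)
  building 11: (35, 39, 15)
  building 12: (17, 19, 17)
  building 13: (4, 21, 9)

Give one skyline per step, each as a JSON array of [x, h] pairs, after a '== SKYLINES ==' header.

== SKYLINES ==
[[5,3],[11,0]]
[[5,3],[11,0],[32,1],[34,0]]
[[5,3],[11,8],[32,1],[34,0]]
[[5,3],[11,8],[33,1],[34,0]]
[[5,3],[11,8],[33,1],[34,0]]
[[5,3],[11,8],[33,3],[36,0]]
[[5,3],[11,8],[32,15],[35,3],[36,0]]
[[5,3],[11,8],[32,15],[35,3],[39,0]]
[[5,3],[11,8],[32,15],[35,3],[39,0]]
[[5,3],[11,8],[32,15],[35,3],[39,0]]
[[5,3],[11,8],[32,15],[39,0]]
[[5,3],[11,8],[17,17],[19,8],[32,15],[39,0]]
[[4,9],[17,17],[19,9],[21,8],[32,15],[39,0]]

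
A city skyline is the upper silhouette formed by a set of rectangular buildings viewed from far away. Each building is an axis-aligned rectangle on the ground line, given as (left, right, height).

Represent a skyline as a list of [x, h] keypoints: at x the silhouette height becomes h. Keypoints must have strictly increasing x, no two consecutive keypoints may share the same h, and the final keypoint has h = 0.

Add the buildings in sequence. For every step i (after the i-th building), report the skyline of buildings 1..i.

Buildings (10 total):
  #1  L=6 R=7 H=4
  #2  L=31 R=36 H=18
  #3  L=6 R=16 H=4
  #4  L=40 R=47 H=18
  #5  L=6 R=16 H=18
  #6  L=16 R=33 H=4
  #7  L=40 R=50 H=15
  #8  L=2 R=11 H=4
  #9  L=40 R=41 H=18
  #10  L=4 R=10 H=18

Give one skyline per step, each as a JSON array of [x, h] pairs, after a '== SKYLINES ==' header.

== SKYLINES ==
[[6,4],[7,0]]
[[6,4],[7,0],[31,18],[36,0]]
[[6,4],[16,0],[31,18],[36,0]]
[[6,4],[16,0],[31,18],[36,0],[40,18],[47,0]]
[[6,18],[16,0],[31,18],[36,0],[40,18],[47,0]]
[[6,18],[16,4],[31,18],[36,0],[40,18],[47,0]]
[[6,18],[16,4],[31,18],[36,0],[40,18],[47,15],[50,0]]
[[2,4],[6,18],[16,4],[31,18],[36,0],[40,18],[47,15],[50,0]]
[[2,4],[6,18],[16,4],[31,18],[36,0],[40,18],[47,15],[50,0]]
[[2,4],[4,18],[16,4],[31,18],[36,0],[40,18],[47,15],[50,0]]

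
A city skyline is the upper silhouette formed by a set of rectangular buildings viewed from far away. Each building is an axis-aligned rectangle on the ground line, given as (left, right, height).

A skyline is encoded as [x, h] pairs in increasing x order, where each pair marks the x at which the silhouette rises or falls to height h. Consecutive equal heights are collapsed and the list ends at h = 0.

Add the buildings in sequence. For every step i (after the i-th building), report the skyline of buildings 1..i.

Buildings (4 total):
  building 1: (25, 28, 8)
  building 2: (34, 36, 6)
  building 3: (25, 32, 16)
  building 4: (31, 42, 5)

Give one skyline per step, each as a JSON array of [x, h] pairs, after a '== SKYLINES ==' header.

== SKYLINES ==
[[25,8],[28,0]]
[[25,8],[28,0],[34,6],[36,0]]
[[25,16],[32,0],[34,6],[36,0]]
[[25,16],[32,5],[34,6],[36,5],[42,0]]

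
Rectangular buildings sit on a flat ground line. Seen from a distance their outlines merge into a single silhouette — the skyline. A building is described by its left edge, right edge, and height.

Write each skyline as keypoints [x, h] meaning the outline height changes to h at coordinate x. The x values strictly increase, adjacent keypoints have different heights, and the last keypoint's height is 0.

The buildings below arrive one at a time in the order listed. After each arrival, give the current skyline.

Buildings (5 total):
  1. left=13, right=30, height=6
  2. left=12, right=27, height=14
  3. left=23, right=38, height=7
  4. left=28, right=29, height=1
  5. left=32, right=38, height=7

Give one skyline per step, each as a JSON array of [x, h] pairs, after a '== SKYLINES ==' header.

== SKYLINES ==
[[13,6],[30,0]]
[[12,14],[27,6],[30,0]]
[[12,14],[27,7],[38,0]]
[[12,14],[27,7],[38,0]]
[[12,14],[27,7],[38,0]]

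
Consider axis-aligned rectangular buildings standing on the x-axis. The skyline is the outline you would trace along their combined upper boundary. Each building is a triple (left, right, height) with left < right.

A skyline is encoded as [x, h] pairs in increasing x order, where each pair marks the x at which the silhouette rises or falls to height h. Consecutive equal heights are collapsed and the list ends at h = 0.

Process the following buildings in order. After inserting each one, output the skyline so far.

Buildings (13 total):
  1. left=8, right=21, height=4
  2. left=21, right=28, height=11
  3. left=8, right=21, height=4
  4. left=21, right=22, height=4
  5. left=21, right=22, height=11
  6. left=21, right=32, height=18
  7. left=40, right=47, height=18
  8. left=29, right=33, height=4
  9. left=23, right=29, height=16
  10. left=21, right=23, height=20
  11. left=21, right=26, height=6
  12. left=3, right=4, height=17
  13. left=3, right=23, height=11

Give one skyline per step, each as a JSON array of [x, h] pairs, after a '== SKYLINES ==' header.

== SKYLINES ==
[[8,4],[21,0]]
[[8,4],[21,11],[28,0]]
[[8,4],[21,11],[28,0]]
[[8,4],[21,11],[28,0]]
[[8,4],[21,11],[28,0]]
[[8,4],[21,18],[32,0]]
[[8,4],[21,18],[32,0],[40,18],[47,0]]
[[8,4],[21,18],[32,4],[33,0],[40,18],[47,0]]
[[8,4],[21,18],[32,4],[33,0],[40,18],[47,0]]
[[8,4],[21,20],[23,18],[32,4],[33,0],[40,18],[47,0]]
[[8,4],[21,20],[23,18],[32,4],[33,0],[40,18],[47,0]]
[[3,17],[4,0],[8,4],[21,20],[23,18],[32,4],[33,0],[40,18],[47,0]]
[[3,17],[4,11],[21,20],[23,18],[32,4],[33,0],[40,18],[47,0]]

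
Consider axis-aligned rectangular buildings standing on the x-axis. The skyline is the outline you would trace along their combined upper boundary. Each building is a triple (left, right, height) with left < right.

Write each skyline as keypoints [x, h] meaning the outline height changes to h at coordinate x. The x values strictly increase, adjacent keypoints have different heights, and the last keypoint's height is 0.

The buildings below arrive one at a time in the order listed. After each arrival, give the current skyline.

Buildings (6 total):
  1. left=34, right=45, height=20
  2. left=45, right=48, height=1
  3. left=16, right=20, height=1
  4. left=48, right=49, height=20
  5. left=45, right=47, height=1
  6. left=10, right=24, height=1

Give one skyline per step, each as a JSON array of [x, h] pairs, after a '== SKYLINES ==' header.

== SKYLINES ==
[[34,20],[45,0]]
[[34,20],[45,1],[48,0]]
[[16,1],[20,0],[34,20],[45,1],[48,0]]
[[16,1],[20,0],[34,20],[45,1],[48,20],[49,0]]
[[16,1],[20,0],[34,20],[45,1],[48,20],[49,0]]
[[10,1],[24,0],[34,20],[45,1],[48,20],[49,0]]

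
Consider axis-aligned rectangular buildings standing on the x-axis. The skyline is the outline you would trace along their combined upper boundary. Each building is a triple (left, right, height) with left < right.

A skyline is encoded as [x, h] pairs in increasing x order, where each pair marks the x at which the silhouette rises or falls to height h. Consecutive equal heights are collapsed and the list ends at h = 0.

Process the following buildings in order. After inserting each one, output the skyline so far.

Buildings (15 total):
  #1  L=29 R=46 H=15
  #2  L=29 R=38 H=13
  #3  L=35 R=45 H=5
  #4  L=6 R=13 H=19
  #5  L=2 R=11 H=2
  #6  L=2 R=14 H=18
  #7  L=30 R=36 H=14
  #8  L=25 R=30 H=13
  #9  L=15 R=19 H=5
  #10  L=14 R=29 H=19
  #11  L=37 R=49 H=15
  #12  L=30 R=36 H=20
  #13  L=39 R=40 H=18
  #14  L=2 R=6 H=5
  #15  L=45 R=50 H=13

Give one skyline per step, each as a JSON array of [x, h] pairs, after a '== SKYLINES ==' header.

== SKYLINES ==
[[29,15],[46,0]]
[[29,15],[46,0]]
[[29,15],[46,0]]
[[6,19],[13,0],[29,15],[46,0]]
[[2,2],[6,19],[13,0],[29,15],[46,0]]
[[2,18],[6,19],[13,18],[14,0],[29,15],[46,0]]
[[2,18],[6,19],[13,18],[14,0],[29,15],[46,0]]
[[2,18],[6,19],[13,18],[14,0],[25,13],[29,15],[46,0]]
[[2,18],[6,19],[13,18],[14,0],[15,5],[19,0],[25,13],[29,15],[46,0]]
[[2,18],[6,19],[13,18],[14,19],[29,15],[46,0]]
[[2,18],[6,19],[13,18],[14,19],[29,15],[49,0]]
[[2,18],[6,19],[13,18],[14,19],[29,15],[30,20],[36,15],[49,0]]
[[2,18],[6,19],[13,18],[14,19],[29,15],[30,20],[36,15],[39,18],[40,15],[49,0]]
[[2,18],[6,19],[13,18],[14,19],[29,15],[30,20],[36,15],[39,18],[40,15],[49,0]]
[[2,18],[6,19],[13,18],[14,19],[29,15],[30,20],[36,15],[39,18],[40,15],[49,13],[50,0]]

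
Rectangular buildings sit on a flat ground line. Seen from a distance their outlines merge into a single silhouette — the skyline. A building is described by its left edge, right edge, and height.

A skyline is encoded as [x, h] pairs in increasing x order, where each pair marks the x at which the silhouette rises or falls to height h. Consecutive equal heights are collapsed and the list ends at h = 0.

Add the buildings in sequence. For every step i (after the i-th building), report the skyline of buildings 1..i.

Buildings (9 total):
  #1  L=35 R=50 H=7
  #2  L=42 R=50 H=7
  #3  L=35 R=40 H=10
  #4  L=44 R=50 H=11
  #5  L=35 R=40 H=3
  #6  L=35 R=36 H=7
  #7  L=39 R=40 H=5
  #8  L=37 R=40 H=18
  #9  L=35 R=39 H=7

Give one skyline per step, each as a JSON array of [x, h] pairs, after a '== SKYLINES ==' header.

== SKYLINES ==
[[35,7],[50,0]]
[[35,7],[50,0]]
[[35,10],[40,7],[50,0]]
[[35,10],[40,7],[44,11],[50,0]]
[[35,10],[40,7],[44,11],[50,0]]
[[35,10],[40,7],[44,11],[50,0]]
[[35,10],[40,7],[44,11],[50,0]]
[[35,10],[37,18],[40,7],[44,11],[50,0]]
[[35,10],[37,18],[40,7],[44,11],[50,0]]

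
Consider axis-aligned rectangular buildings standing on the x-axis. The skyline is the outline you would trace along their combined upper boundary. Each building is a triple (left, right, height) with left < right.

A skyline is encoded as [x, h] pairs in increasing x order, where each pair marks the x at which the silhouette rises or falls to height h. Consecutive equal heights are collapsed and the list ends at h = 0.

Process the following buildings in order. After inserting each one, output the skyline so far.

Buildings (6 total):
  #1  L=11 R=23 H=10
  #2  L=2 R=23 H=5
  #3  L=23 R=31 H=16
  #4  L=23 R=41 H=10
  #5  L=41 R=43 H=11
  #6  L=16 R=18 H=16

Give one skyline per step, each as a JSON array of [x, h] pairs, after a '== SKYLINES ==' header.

== SKYLINES ==
[[11,10],[23,0]]
[[2,5],[11,10],[23,0]]
[[2,5],[11,10],[23,16],[31,0]]
[[2,5],[11,10],[23,16],[31,10],[41,0]]
[[2,5],[11,10],[23,16],[31,10],[41,11],[43,0]]
[[2,5],[11,10],[16,16],[18,10],[23,16],[31,10],[41,11],[43,0]]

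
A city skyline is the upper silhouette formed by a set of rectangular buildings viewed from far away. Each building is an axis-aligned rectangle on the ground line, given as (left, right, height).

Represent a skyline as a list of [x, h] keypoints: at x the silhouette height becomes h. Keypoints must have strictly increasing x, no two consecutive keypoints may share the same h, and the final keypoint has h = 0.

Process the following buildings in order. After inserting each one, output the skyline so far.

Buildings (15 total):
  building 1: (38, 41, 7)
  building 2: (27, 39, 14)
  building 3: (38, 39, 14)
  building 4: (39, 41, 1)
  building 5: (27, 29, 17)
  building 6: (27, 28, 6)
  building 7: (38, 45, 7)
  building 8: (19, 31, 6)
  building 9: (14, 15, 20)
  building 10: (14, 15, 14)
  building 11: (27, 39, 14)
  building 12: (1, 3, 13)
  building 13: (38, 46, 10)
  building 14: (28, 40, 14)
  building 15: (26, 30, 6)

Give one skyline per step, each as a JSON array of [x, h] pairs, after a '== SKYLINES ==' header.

== SKYLINES ==
[[38,7],[41,0]]
[[27,14],[39,7],[41,0]]
[[27,14],[39,7],[41,0]]
[[27,14],[39,7],[41,0]]
[[27,17],[29,14],[39,7],[41,0]]
[[27,17],[29,14],[39,7],[41,0]]
[[27,17],[29,14],[39,7],[45,0]]
[[19,6],[27,17],[29,14],[39,7],[45,0]]
[[14,20],[15,0],[19,6],[27,17],[29,14],[39,7],[45,0]]
[[14,20],[15,0],[19,6],[27,17],[29,14],[39,7],[45,0]]
[[14,20],[15,0],[19,6],[27,17],[29,14],[39,7],[45,0]]
[[1,13],[3,0],[14,20],[15,0],[19,6],[27,17],[29,14],[39,7],[45,0]]
[[1,13],[3,0],[14,20],[15,0],[19,6],[27,17],[29,14],[39,10],[46,0]]
[[1,13],[3,0],[14,20],[15,0],[19,6],[27,17],[29,14],[40,10],[46,0]]
[[1,13],[3,0],[14,20],[15,0],[19,6],[27,17],[29,14],[40,10],[46,0]]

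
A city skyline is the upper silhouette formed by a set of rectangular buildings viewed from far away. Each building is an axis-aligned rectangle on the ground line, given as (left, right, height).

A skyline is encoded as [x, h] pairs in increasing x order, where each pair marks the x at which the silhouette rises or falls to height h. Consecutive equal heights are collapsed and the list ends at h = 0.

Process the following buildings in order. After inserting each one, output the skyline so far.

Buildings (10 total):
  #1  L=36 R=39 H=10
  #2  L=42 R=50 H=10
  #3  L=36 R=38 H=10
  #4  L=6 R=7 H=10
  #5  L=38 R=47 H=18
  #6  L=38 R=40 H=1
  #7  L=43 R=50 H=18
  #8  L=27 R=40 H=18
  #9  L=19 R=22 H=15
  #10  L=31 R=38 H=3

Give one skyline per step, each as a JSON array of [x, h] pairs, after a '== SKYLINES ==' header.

== SKYLINES ==
[[36,10],[39,0]]
[[36,10],[39,0],[42,10],[50,0]]
[[36,10],[39,0],[42,10],[50,0]]
[[6,10],[7,0],[36,10],[39,0],[42,10],[50,0]]
[[6,10],[7,0],[36,10],[38,18],[47,10],[50,0]]
[[6,10],[7,0],[36,10],[38,18],[47,10],[50,0]]
[[6,10],[7,0],[36,10],[38,18],[50,0]]
[[6,10],[7,0],[27,18],[50,0]]
[[6,10],[7,0],[19,15],[22,0],[27,18],[50,0]]
[[6,10],[7,0],[19,15],[22,0],[27,18],[50,0]]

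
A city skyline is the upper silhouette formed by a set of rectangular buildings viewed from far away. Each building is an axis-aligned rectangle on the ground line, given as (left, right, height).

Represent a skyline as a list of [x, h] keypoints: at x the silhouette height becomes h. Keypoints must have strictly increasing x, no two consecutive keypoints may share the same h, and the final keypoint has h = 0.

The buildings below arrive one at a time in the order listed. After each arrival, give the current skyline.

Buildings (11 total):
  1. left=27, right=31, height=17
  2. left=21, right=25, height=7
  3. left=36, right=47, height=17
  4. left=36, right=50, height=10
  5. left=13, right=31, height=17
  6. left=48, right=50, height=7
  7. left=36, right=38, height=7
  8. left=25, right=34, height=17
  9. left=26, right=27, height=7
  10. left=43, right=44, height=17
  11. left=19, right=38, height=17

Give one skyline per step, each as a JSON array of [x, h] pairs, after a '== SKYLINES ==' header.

== SKYLINES ==
[[27,17],[31,0]]
[[21,7],[25,0],[27,17],[31,0]]
[[21,7],[25,0],[27,17],[31,0],[36,17],[47,0]]
[[21,7],[25,0],[27,17],[31,0],[36,17],[47,10],[50,0]]
[[13,17],[31,0],[36,17],[47,10],[50,0]]
[[13,17],[31,0],[36,17],[47,10],[50,0]]
[[13,17],[31,0],[36,17],[47,10],[50,0]]
[[13,17],[34,0],[36,17],[47,10],[50,0]]
[[13,17],[34,0],[36,17],[47,10],[50,0]]
[[13,17],[34,0],[36,17],[47,10],[50,0]]
[[13,17],[47,10],[50,0]]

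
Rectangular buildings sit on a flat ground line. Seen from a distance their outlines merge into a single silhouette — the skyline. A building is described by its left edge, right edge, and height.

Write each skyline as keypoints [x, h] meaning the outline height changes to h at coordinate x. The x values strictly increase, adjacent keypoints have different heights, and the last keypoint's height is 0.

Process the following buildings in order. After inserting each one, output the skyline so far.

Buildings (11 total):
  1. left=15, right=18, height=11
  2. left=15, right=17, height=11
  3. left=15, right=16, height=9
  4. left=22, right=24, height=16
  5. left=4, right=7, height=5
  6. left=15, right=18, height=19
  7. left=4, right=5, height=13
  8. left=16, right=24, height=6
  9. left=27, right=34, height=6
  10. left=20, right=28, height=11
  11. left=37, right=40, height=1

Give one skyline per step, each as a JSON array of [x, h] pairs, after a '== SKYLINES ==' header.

== SKYLINES ==
[[15,11],[18,0]]
[[15,11],[18,0]]
[[15,11],[18,0]]
[[15,11],[18,0],[22,16],[24,0]]
[[4,5],[7,0],[15,11],[18,0],[22,16],[24,0]]
[[4,5],[7,0],[15,19],[18,0],[22,16],[24,0]]
[[4,13],[5,5],[7,0],[15,19],[18,0],[22,16],[24,0]]
[[4,13],[5,5],[7,0],[15,19],[18,6],[22,16],[24,0]]
[[4,13],[5,5],[7,0],[15,19],[18,6],[22,16],[24,0],[27,6],[34,0]]
[[4,13],[5,5],[7,0],[15,19],[18,6],[20,11],[22,16],[24,11],[28,6],[34,0]]
[[4,13],[5,5],[7,0],[15,19],[18,6],[20,11],[22,16],[24,11],[28,6],[34,0],[37,1],[40,0]]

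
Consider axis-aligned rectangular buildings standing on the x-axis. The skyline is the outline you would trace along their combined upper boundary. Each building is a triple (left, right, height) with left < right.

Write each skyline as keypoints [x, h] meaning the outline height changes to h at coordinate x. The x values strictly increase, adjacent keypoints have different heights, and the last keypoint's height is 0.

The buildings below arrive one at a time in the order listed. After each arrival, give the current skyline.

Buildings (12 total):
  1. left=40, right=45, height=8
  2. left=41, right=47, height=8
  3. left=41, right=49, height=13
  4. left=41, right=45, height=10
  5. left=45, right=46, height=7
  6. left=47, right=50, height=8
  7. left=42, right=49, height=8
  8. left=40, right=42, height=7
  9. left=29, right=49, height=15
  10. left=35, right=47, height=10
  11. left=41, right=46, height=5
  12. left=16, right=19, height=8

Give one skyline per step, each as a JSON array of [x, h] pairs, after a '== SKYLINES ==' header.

== SKYLINES ==
[[40,8],[45,0]]
[[40,8],[47,0]]
[[40,8],[41,13],[49,0]]
[[40,8],[41,13],[49,0]]
[[40,8],[41,13],[49,0]]
[[40,8],[41,13],[49,8],[50,0]]
[[40,8],[41,13],[49,8],[50,0]]
[[40,8],[41,13],[49,8],[50,0]]
[[29,15],[49,8],[50,0]]
[[29,15],[49,8],[50,0]]
[[29,15],[49,8],[50,0]]
[[16,8],[19,0],[29,15],[49,8],[50,0]]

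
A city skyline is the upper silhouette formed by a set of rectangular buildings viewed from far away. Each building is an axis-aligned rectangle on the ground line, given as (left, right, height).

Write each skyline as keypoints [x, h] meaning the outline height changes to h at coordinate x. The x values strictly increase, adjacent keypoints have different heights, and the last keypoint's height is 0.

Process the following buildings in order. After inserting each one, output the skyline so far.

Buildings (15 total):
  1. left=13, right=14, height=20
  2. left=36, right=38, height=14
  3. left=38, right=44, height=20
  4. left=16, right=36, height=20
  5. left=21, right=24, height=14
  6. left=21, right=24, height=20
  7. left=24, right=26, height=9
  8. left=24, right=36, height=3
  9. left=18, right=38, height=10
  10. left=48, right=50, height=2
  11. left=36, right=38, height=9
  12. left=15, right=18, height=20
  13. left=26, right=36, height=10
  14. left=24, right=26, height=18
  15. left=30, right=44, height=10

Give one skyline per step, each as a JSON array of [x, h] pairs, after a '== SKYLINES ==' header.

== SKYLINES ==
[[13,20],[14,0]]
[[13,20],[14,0],[36,14],[38,0]]
[[13,20],[14,0],[36,14],[38,20],[44,0]]
[[13,20],[14,0],[16,20],[36,14],[38,20],[44,0]]
[[13,20],[14,0],[16,20],[36,14],[38,20],[44,0]]
[[13,20],[14,0],[16,20],[36,14],[38,20],[44,0]]
[[13,20],[14,0],[16,20],[36,14],[38,20],[44,0]]
[[13,20],[14,0],[16,20],[36,14],[38,20],[44,0]]
[[13,20],[14,0],[16,20],[36,14],[38,20],[44,0]]
[[13,20],[14,0],[16,20],[36,14],[38,20],[44,0],[48,2],[50,0]]
[[13,20],[14,0],[16,20],[36,14],[38,20],[44,0],[48,2],[50,0]]
[[13,20],[14,0],[15,20],[36,14],[38,20],[44,0],[48,2],[50,0]]
[[13,20],[14,0],[15,20],[36,14],[38,20],[44,0],[48,2],[50,0]]
[[13,20],[14,0],[15,20],[36,14],[38,20],[44,0],[48,2],[50,0]]
[[13,20],[14,0],[15,20],[36,14],[38,20],[44,0],[48,2],[50,0]]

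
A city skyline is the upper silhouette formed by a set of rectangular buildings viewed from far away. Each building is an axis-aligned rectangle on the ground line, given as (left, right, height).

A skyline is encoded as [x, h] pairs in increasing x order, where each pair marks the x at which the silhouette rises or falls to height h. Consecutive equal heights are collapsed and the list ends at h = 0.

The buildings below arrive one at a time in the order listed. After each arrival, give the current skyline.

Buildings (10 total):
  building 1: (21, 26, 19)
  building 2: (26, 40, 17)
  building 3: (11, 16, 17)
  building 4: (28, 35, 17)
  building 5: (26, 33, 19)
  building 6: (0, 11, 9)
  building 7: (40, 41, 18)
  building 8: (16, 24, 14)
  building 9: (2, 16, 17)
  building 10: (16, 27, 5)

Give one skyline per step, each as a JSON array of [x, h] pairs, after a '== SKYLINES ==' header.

== SKYLINES ==
[[21,19],[26,0]]
[[21,19],[26,17],[40,0]]
[[11,17],[16,0],[21,19],[26,17],[40,0]]
[[11,17],[16,0],[21,19],[26,17],[40,0]]
[[11,17],[16,0],[21,19],[33,17],[40,0]]
[[0,9],[11,17],[16,0],[21,19],[33,17],[40,0]]
[[0,9],[11,17],[16,0],[21,19],[33,17],[40,18],[41,0]]
[[0,9],[11,17],[16,14],[21,19],[33,17],[40,18],[41,0]]
[[0,9],[2,17],[16,14],[21,19],[33,17],[40,18],[41,0]]
[[0,9],[2,17],[16,14],[21,19],[33,17],[40,18],[41,0]]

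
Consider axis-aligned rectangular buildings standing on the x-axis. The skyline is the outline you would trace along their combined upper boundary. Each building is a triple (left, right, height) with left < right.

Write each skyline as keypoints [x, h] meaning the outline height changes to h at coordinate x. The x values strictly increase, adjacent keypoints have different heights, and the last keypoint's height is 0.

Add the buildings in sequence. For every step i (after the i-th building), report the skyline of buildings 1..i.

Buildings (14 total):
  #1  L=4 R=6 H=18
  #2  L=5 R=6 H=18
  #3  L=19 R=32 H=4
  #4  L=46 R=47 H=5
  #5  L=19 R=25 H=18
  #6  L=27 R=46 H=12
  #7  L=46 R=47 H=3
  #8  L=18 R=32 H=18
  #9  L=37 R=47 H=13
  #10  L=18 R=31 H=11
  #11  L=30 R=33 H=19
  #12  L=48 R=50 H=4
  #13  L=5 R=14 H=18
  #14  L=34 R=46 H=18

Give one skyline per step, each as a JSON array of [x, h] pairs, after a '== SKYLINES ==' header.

== SKYLINES ==
[[4,18],[6,0]]
[[4,18],[6,0]]
[[4,18],[6,0],[19,4],[32,0]]
[[4,18],[6,0],[19,4],[32,0],[46,5],[47,0]]
[[4,18],[6,0],[19,18],[25,4],[32,0],[46,5],[47,0]]
[[4,18],[6,0],[19,18],[25,4],[27,12],[46,5],[47,0]]
[[4,18],[6,0],[19,18],[25,4],[27,12],[46,5],[47,0]]
[[4,18],[6,0],[18,18],[32,12],[46,5],[47,0]]
[[4,18],[6,0],[18,18],[32,12],[37,13],[47,0]]
[[4,18],[6,0],[18,18],[32,12],[37,13],[47,0]]
[[4,18],[6,0],[18,18],[30,19],[33,12],[37,13],[47,0]]
[[4,18],[6,0],[18,18],[30,19],[33,12],[37,13],[47,0],[48,4],[50,0]]
[[4,18],[14,0],[18,18],[30,19],[33,12],[37,13],[47,0],[48,4],[50,0]]
[[4,18],[14,0],[18,18],[30,19],[33,12],[34,18],[46,13],[47,0],[48,4],[50,0]]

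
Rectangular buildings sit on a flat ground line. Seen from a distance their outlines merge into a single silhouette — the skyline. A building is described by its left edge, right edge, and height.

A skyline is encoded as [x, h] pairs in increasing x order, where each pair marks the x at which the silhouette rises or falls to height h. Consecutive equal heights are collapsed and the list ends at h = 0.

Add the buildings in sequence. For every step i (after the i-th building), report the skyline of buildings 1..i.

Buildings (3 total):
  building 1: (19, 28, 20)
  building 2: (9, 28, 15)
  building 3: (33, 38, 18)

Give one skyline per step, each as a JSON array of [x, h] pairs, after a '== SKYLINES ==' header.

== SKYLINES ==
[[19,20],[28,0]]
[[9,15],[19,20],[28,0]]
[[9,15],[19,20],[28,0],[33,18],[38,0]]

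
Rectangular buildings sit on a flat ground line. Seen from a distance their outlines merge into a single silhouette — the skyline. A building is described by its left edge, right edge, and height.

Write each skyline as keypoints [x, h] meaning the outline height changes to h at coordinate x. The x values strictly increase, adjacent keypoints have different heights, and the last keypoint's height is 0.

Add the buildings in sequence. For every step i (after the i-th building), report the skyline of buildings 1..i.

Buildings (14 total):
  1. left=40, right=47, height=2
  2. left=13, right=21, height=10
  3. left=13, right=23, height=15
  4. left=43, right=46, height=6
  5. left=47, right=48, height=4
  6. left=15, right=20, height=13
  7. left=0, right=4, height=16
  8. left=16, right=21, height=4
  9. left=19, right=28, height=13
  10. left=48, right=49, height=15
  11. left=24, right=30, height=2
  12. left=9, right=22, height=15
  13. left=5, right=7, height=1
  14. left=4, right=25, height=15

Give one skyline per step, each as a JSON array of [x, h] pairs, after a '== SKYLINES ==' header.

== SKYLINES ==
[[40,2],[47,0]]
[[13,10],[21,0],[40,2],[47,0]]
[[13,15],[23,0],[40,2],[47,0]]
[[13,15],[23,0],[40,2],[43,6],[46,2],[47,0]]
[[13,15],[23,0],[40,2],[43,6],[46,2],[47,4],[48,0]]
[[13,15],[23,0],[40,2],[43,6],[46,2],[47,4],[48,0]]
[[0,16],[4,0],[13,15],[23,0],[40,2],[43,6],[46,2],[47,4],[48,0]]
[[0,16],[4,0],[13,15],[23,0],[40,2],[43,6],[46,2],[47,4],[48,0]]
[[0,16],[4,0],[13,15],[23,13],[28,0],[40,2],[43,6],[46,2],[47,4],[48,0]]
[[0,16],[4,0],[13,15],[23,13],[28,0],[40,2],[43,6],[46,2],[47,4],[48,15],[49,0]]
[[0,16],[4,0],[13,15],[23,13],[28,2],[30,0],[40,2],[43,6],[46,2],[47,4],[48,15],[49,0]]
[[0,16],[4,0],[9,15],[23,13],[28,2],[30,0],[40,2],[43,6],[46,2],[47,4],[48,15],[49,0]]
[[0,16],[4,0],[5,1],[7,0],[9,15],[23,13],[28,2],[30,0],[40,2],[43,6],[46,2],[47,4],[48,15],[49,0]]
[[0,16],[4,15],[25,13],[28,2],[30,0],[40,2],[43,6],[46,2],[47,4],[48,15],[49,0]]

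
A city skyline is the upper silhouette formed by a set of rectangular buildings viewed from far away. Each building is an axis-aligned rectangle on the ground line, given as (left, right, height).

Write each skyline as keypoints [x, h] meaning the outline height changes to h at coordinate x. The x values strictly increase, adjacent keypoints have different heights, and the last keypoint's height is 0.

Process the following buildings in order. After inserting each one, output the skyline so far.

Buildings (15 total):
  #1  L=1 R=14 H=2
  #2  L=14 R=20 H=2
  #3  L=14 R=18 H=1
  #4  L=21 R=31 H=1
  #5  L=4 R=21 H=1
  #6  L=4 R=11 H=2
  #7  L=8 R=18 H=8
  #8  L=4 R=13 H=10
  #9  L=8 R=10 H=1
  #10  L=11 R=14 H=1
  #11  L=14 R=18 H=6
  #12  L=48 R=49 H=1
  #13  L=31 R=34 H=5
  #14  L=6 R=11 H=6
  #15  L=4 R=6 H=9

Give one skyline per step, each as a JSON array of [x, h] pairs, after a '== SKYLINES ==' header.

== SKYLINES ==
[[1,2],[14,0]]
[[1,2],[20,0]]
[[1,2],[20,0]]
[[1,2],[20,0],[21,1],[31,0]]
[[1,2],[20,1],[31,0]]
[[1,2],[20,1],[31,0]]
[[1,2],[8,8],[18,2],[20,1],[31,0]]
[[1,2],[4,10],[13,8],[18,2],[20,1],[31,0]]
[[1,2],[4,10],[13,8],[18,2],[20,1],[31,0]]
[[1,2],[4,10],[13,8],[18,2],[20,1],[31,0]]
[[1,2],[4,10],[13,8],[18,2],[20,1],[31,0]]
[[1,2],[4,10],[13,8],[18,2],[20,1],[31,0],[48,1],[49,0]]
[[1,2],[4,10],[13,8],[18,2],[20,1],[31,5],[34,0],[48,1],[49,0]]
[[1,2],[4,10],[13,8],[18,2],[20,1],[31,5],[34,0],[48,1],[49,0]]
[[1,2],[4,10],[13,8],[18,2],[20,1],[31,5],[34,0],[48,1],[49,0]]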